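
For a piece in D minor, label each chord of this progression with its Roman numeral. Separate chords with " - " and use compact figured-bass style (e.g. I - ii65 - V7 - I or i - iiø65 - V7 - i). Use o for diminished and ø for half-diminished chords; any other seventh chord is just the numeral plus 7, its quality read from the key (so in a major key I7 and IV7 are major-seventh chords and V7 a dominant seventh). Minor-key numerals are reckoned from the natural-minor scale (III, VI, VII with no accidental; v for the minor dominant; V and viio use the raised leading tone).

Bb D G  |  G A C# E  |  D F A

Bb-D-G: minor triad on G = scale degree 4 → iv6.
G-A-C#-E: dominant seventh chord on A = scale degree 5 → V42.
D-F-A: minor triad on D = scale degree 1 → i.

iv6 - V42 - i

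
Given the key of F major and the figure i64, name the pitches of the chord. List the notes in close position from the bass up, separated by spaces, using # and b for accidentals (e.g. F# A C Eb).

C F Ab

Scale degree 1 in F major is F; here the chord built on it is altered to a minor triad. i64 is the minor tonic, borrowed from the parallel minor.
So the chord is F-Ab-C, a minor triad.
With the 64 figure the chord is in second inversion; from the bass C upward in close position it reads C-F-Ab.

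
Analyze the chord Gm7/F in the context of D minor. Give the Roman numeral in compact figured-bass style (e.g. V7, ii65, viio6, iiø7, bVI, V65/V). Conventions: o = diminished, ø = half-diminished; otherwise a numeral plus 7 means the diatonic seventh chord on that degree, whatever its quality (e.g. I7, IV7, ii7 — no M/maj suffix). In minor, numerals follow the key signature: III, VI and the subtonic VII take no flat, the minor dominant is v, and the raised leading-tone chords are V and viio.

The pitches G-Bb-D-F form a minor seventh chord rooted on G.
In D minor, G is the subdominant; the diatonic minor seventh chord there is iv7.
With F in the bass the chord is in third inversion, so the figured bass is 42.

iv42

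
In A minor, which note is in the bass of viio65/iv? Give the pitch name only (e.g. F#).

The applied chord viio65/iv is rooted on C#: C#-E-G-Bb.
The figure 65 means first inversion — the third is in the bass.

E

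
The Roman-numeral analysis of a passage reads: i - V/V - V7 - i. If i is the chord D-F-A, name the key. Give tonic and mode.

D minor

i is given as D-F-A — a minor triad with root D.
If D is scale degree 1 and the mode makes that degree carry a minor triad, the tonic is D and the mode is minor.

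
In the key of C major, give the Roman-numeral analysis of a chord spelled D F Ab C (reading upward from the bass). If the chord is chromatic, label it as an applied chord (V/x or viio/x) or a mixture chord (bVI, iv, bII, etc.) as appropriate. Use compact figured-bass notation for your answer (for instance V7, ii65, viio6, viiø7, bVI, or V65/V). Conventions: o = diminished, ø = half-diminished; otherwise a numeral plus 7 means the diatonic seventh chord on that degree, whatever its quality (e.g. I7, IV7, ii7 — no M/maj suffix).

iiø7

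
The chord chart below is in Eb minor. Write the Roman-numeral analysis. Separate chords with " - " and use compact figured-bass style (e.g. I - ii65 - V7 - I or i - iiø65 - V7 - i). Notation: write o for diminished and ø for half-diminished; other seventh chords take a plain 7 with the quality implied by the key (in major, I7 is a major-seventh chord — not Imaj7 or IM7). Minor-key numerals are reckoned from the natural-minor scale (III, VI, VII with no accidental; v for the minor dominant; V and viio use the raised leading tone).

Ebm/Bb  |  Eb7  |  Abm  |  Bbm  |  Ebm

i64 - V7/iv - iv - v - i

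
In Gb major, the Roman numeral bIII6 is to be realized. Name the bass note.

bIII in Gb major has root Bbb; the chord is Bbb-Db-Fb.
The figure 6 means first inversion — the third is in the bass.

Db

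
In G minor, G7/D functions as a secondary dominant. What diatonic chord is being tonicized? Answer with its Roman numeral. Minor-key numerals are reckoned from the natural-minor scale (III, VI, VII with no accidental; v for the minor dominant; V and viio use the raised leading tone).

iv

The chord is a dominant seventh chord on G.
A dominant resolves down a perfect fifth: G → C. In G minor, C is scale degree 4, i.e. iv.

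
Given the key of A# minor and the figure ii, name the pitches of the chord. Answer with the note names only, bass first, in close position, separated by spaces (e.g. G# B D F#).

Scale degree 2 in A# minor is B#; here the chord built on it is altered to a minor triad. ii is the minor supertonic, borrowed from the parallel major (the Dorian ii).
So the chord is B#-D#-F##, a minor triad.

B# D# F##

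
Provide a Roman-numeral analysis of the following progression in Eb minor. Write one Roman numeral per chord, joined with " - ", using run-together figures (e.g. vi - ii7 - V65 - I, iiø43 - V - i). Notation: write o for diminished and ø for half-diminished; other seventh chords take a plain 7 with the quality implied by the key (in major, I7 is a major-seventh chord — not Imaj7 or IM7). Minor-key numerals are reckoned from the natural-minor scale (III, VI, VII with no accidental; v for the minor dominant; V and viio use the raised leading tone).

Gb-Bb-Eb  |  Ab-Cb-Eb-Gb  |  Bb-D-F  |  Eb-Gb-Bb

i6 - iv7 - V - i

Gb-Bb-Eb has root Eb, degree 1 in Eb minor, so i6.
Ab-Cb-Eb-Gb: minor seventh chord on Ab = scale degree 4 → iv7.
Bb-D-F: root Bb is the dominant; major triad there is V.
Eb-Gb-Bb has root Eb, degree 1 in Eb minor, so i.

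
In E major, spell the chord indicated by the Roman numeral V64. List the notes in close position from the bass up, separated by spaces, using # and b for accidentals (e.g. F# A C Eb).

F# B D#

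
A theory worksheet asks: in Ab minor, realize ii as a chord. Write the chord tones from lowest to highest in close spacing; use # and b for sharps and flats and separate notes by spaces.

Bb Db F

Scale degree 2 in Ab minor is Bb; here the chord built on it is altered to a minor triad. ii is the minor supertonic, borrowed from the parallel major (the Dorian ii).
So the chord is Bb-Db-F, a minor triad.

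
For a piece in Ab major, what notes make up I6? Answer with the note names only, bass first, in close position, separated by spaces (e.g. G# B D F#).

C Eb Ab

In Ab major, the tonic is Ab, and the diatonic chord built there is a major triad.
Stacking thirds from Ab gives Ab-C-Eb.
The figured bass 6 indicates first inversion, placing the third (C) in the bass: C-Eb-Ab.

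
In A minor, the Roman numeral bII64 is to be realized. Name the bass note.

F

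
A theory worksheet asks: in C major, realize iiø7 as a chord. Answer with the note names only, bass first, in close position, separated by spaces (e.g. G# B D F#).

D F Ab C

Scale degree 2 in C major is D; here the chord built on it is altered to a half-diminished seventh chord. iiø7 is the half-diminished supertonic seventh, borrowed from the parallel minor.
So the chord is D-F-Ab-C, a half-diminished seventh chord.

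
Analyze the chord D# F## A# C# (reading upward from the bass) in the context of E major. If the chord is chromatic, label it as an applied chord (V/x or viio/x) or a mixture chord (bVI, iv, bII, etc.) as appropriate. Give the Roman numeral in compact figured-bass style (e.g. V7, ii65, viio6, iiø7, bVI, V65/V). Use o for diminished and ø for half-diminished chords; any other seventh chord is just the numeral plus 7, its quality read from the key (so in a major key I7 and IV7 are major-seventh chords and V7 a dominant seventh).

Stacked in thirds the chord is D#-F##-A#-C#: a dominant seventh chord on D#.
D# is not a diatonic chord root with this quality in E major, but it lies a perfect fifth above G# (iii), so the chord functions as an applied dominant of iii.

V7/iii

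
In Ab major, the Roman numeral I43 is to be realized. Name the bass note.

I in Ab major has root Ab; the chord is Ab-C-Eb-G.
The figure 43 means second inversion — the fifth is in the bass.

Eb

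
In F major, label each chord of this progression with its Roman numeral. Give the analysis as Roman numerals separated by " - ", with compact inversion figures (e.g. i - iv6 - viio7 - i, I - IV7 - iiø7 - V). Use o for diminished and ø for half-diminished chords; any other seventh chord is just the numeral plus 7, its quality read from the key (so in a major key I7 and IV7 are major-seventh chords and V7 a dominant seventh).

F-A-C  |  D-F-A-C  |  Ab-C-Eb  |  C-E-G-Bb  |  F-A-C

I - vi7 - bIII - V7 - I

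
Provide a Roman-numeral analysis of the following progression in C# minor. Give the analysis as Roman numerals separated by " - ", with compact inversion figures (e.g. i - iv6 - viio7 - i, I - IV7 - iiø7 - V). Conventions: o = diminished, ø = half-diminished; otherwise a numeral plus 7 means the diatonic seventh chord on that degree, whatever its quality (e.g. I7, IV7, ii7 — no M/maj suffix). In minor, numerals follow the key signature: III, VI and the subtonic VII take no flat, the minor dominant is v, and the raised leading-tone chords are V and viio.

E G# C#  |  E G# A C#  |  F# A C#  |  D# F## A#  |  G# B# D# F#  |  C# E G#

i6 - VI43 - iv - V/V - V7 - i

E-G#-C# has root C#, degree 1 in C# minor, so i6.
E-G#-A-C#: root A is the submediant; major seventh chord there is VI43.
F#-A-C#: minor triad on F# = scale degree 4 → iv.
D#-F##-A# is the secondary dominant of V (major triad on D#): V/V.
G#-B#-D#-F#: dominant seventh chord on G# = scale degree 5 → V7.
C#-E-G#: minor triad on C# = scale degree 1 → i.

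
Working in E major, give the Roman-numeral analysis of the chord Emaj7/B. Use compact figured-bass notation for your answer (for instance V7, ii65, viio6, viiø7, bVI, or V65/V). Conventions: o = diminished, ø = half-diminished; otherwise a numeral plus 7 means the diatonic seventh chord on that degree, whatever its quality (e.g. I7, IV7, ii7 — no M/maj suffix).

I43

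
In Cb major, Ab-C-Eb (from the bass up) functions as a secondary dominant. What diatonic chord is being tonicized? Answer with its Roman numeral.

The chord is a major triad on Ab.
A dominant resolves down a perfect fifth: Ab → Db. In Cb major, Db is scale degree 2, i.e. ii.

ii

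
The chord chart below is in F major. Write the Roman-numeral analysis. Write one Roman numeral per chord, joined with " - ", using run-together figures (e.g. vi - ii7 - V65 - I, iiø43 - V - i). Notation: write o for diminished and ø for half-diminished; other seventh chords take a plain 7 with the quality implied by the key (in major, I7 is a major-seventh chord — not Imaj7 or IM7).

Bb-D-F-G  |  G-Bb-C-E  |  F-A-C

ii65 - V43 - I

Bb-D-F-G: minor seventh chord on G = scale degree 2 → ii65.
G-Bb-C-E has root C, degree 5 in F major, so V43.
F-A-C: root F is the tonic; major triad there is I.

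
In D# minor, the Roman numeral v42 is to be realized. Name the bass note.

G#

v in D# minor has root A#; the chord is A#-C#-E#-G#.
The figure 42 means third inversion — the seventh is in the bass.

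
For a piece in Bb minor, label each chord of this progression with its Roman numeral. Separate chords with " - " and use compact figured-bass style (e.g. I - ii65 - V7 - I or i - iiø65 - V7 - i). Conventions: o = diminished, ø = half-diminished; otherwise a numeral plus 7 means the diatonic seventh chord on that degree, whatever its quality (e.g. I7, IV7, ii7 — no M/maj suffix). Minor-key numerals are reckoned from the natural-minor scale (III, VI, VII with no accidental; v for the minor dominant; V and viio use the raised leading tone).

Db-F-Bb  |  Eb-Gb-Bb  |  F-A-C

i6 - iv - V

Db-F-Bb: minor triad on Bb = scale degree 1 → i6.
Eb-Gb-Bb: root Eb is the subdominant; minor triad there is iv.
F-A-C has root F, degree 5 in Bb minor, so V.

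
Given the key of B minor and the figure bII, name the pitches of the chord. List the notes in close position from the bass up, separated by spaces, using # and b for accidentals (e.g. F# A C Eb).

bII is the Neapolitan chord — a major triad on the lowered second degree. In B minor that root is C.
So the chord is C-E-G, a major triad.

C E G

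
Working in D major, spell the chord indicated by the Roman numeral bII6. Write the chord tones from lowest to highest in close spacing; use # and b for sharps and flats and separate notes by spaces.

Scale degree 2 in D major is E; lowering it a half step gives Eb. bII6 is the Neapolitan sixth — a major triad on the lowered second degree, here in its customary first inversion.
So the chord is Eb-G-Bb, a major triad.
With the 6 figure the chord is in first inversion; from the bass G upward in close position it reads G-Bb-Eb.

G Bb Eb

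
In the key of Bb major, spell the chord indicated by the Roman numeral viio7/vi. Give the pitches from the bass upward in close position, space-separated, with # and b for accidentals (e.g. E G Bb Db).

F# A C Eb

viio7/vi is a secondary leading-tone chord. The target vi is G in Bb major; the applied chord is rooted a semitone below, on F#.
Building a fully diminished seventh chord on F# gives F#-A-C-Eb.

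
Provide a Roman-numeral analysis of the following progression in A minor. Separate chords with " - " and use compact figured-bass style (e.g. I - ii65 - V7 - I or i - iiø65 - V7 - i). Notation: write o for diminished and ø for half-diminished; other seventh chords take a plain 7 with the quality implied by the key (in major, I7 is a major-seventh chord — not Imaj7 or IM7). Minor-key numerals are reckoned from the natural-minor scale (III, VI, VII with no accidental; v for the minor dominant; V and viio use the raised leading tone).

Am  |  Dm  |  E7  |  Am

Am has root A, degree 1 in A minor, so i.
Dm: root D is the subdominant; minor triad there is iv.
E7 has root E, degree 5 in A minor, so V7.
Am: root A is the tonic; minor triad there is i.

i - iv - V7 - i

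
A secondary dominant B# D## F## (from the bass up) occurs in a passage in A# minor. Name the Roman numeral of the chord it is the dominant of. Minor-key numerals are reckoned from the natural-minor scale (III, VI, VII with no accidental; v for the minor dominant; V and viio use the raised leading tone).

The chord is a major triad on B#.
A dominant resolves down a perfect fifth: B# → E#. In A# minor, E# is scale degree 5, i.e. V.

V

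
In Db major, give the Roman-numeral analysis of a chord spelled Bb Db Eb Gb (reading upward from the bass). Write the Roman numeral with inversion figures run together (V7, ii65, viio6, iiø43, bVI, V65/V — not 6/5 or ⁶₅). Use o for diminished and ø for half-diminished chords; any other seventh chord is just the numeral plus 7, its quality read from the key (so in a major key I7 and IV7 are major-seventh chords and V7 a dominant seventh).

ii43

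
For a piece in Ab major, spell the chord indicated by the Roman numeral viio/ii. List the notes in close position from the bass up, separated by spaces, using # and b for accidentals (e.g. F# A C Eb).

A C Eb

The slash marks an applied leading-tone chord: viio of ii. In Ab major, ii is Bb, so the leading tone to it is A, a half step below.
Building a diminished triad on A gives A-C-Eb.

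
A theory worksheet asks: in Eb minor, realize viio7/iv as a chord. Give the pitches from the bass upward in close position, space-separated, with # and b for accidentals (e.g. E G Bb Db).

G Bb Db Fb

The slash marks an applied leading-tone chord: viio of iv. In Eb minor, iv is Ab, so the leading tone to it is G, a half step below.
Building a fully diminished seventh chord on G gives G-Bb-Db-Fb.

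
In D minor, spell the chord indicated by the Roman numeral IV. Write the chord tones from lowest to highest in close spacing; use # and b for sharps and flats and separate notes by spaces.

G B D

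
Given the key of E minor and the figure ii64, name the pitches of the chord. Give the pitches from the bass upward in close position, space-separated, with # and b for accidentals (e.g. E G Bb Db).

ii64 is the minor supertonic, borrowed from the parallel major (the Dorian ii). In E minor that root is F#.
So the chord is F#-A-C#, a minor triad.
With the 64 figure the chord is in second inversion; from the bass C# upward in close position it reads C#-F#-A.

C# F# A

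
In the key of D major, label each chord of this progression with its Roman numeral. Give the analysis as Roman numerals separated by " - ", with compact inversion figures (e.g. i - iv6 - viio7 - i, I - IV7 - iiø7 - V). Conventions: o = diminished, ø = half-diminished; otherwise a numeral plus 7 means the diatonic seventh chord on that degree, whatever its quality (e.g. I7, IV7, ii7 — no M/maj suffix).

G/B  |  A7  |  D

G/B: major triad on G = scale degree 4 → IV6.
A7: root A is the dominant; dominant seventh chord there is V7.
D has root D, degree 1 in D major, so I.

IV6 - V7 - I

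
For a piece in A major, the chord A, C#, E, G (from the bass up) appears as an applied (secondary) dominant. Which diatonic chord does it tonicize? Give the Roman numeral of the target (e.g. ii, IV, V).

The chord is a dominant seventh chord on A.
A dominant resolves down a perfect fifth: A → D. In A major, D is scale degree 4, i.e. IV.

IV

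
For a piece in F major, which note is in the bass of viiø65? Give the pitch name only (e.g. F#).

viiø in F major has root E; the chord is E-G-Bb-D.
The figure 65 means first inversion — the third is in the bass.

G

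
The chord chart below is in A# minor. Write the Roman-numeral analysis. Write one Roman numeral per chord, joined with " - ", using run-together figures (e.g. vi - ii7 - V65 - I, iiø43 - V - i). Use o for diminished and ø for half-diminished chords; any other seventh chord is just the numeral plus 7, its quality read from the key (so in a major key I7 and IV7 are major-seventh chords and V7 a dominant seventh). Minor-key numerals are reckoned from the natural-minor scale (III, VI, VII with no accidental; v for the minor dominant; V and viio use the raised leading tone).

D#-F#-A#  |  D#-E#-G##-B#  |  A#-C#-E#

iv - V42 - i

D#-F#-A#: root D# is the subdominant; minor triad there is iv.
D#-E#-G##-B# has root E#, degree 5 in A# minor, so V42.
A#-C#-E#: minor triad on A# = scale degree 1 → i.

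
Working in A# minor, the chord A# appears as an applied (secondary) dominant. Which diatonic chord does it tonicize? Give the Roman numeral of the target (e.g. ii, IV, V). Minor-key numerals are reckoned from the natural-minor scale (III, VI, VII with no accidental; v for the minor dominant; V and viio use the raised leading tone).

The chord is a major triad on A#.
A dominant resolves down a perfect fifth: A# → D#. In A# minor, D# is scale degree 4, i.e. iv.

iv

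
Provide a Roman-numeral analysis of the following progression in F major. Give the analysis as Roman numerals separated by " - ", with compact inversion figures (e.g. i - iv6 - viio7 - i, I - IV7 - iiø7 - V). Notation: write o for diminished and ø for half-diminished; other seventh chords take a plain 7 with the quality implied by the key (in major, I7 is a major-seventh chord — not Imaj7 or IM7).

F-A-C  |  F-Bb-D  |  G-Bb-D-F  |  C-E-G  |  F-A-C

F-A-C has root F, degree 1 in F major, so I.
F-Bb-D: root Bb is the subdominant; major triad there is IV64.
G-Bb-D-F has root G, degree 2 in F major, so ii7.
C-E-G: major triad on C = scale degree 5 → V.
F-A-C: major triad on F = scale degree 1 → I.

I - IV64 - ii7 - V - I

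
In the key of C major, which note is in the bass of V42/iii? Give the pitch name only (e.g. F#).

A

The applied chord V42/iii is rooted on B: B-D#-F#-A.
The figure 42 means third inversion — the seventh is in the bass.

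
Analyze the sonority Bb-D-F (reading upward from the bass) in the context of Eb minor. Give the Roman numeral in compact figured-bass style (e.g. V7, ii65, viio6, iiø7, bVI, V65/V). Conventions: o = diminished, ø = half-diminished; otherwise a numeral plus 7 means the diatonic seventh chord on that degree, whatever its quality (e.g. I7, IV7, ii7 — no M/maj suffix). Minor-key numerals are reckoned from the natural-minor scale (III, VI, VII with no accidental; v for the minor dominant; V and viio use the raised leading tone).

V

Stacked in thirds the chord is Bb-D-F: a major triad on Bb.
Bb is scale degree 5 in Eb minor, and a major triad on that degree is written V.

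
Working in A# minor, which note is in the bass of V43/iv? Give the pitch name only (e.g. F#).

E#

The applied chord V43/iv is rooted on A#: A#-C##-E#-G#.
The figure 43 means second inversion — the fifth is in the bass.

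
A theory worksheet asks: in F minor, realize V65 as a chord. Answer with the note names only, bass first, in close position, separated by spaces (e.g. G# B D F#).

E G Bb C

In F minor, scale degree 5 is C. The dominant is major (leading tone raised), so V is a dominant seventh chord.
That chord is spelled C-E-G-Bb.
With the 65 figure the chord is in first inversion; from the bass E upward in close position it reads E-G-Bb-C.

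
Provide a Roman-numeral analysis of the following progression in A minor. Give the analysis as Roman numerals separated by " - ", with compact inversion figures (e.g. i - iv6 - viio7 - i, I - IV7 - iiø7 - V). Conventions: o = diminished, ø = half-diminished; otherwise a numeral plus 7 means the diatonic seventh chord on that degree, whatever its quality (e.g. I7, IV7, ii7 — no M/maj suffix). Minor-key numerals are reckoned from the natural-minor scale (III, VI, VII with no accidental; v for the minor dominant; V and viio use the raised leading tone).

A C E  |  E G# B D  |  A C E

i - V7 - i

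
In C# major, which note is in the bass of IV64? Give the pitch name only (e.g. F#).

C#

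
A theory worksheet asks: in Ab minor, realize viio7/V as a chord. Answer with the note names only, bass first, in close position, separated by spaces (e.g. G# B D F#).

viio7/V is a secondary leading-tone chord. The target V is Eb in Ab minor; the applied chord is rooted a semitone below, on D.
Building a fully diminished seventh chord on D gives D-F-Ab-Cb.

D F Ab Cb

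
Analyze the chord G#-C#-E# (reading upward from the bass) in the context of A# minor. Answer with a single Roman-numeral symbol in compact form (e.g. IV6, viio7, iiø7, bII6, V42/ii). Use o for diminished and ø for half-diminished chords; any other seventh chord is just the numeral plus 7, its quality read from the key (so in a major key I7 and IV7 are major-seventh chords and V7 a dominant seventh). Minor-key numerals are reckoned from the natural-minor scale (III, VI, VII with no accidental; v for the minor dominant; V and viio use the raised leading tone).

III64

The pitches C#-E#-G# form a major triad rooted on C#.
C# is scale degree 3 in A# minor, and a major triad on that degree is written III.
With G# in the bass the chord is in second inversion, so the figured bass is 64.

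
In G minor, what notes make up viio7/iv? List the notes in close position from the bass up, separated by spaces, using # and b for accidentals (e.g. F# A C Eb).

The slash marks an applied leading-tone chord: viio of iv. In G minor, iv is C, so the leading tone to it is B, a half step below.
Building a fully diminished seventh chord on B gives B-D-F-Ab.

B D F Ab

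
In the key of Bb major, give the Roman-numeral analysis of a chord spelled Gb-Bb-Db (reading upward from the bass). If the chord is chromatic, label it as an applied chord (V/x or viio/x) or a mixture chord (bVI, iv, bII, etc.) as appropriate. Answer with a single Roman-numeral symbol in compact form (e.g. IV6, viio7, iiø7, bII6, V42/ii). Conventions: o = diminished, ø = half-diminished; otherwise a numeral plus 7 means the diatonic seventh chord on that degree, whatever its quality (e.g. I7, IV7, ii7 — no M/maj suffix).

bVI

The pitches Gb-Bb-Db form a major triad rooted on Gb.
Gb is the lowered sixth degree of Bb major (diatonic 6 would be G). This is a major triad on the lowered sixth degree, borrowed from the parallel minor.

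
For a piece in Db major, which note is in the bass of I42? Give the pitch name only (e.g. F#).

C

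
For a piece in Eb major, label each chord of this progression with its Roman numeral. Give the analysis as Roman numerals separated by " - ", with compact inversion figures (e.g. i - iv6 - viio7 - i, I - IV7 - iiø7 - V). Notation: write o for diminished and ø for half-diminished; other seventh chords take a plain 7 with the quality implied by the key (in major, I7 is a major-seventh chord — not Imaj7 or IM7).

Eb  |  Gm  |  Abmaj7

I - iii - IV7

Eb: root Eb is the tonic; major triad there is I.
Gm: root G is the mediant; minor triad there is iii.
Abmaj7: root Ab is the subdominant; major seventh chord there is IV7.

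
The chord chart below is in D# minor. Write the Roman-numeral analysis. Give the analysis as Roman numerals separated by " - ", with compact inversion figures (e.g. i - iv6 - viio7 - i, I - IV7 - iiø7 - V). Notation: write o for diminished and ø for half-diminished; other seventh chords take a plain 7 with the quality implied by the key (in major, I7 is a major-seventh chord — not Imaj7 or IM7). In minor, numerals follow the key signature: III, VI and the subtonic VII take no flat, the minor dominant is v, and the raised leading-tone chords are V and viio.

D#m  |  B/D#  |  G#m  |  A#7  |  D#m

i - VI6 - iv - V7 - i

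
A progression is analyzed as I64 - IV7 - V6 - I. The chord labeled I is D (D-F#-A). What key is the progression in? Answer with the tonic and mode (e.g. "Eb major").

D major

The anchor chord is a major triad on D, labeled I.
If D is scale degree 1 and the mode makes that degree carry a major triad, the tonic is D and the mode is major.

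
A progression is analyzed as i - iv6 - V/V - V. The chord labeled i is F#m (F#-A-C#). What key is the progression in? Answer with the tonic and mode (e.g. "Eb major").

The chord F#m is a minor triad rooted on F#; its label is i.
If F# is scale degree 1 and the mode makes that degree carry a minor triad, the tonic is F# and the mode is minor.

F# minor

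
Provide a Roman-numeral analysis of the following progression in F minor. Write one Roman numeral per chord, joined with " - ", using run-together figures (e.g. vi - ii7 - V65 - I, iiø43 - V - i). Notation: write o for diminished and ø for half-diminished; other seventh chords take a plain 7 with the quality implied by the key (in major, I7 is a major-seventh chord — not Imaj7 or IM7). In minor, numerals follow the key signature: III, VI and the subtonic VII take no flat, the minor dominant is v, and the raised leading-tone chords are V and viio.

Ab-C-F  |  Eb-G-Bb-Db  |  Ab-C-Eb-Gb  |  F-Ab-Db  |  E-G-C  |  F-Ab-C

i6 - VII7 - V7/VI - VI6 - V6 - i

Ab-C-F: minor triad on F = scale degree 1 → i6.
Eb-G-Bb-Db: dominant seventh chord on Eb = scale degree 7 → VII7.
Ab-C-Eb-Gb is the secondary dominant of VI (dominant seventh chord on Ab): V7/VI.
F-Ab-Db: root Db is the submediant; major triad there is VI6.
E-G-C: major triad on C = scale degree 5 → V6.
F-Ab-C: root F is the tonic; minor triad there is i.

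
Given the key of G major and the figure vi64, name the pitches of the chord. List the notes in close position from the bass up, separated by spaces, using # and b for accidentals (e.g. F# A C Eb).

In G major, scale degree 6 is E, and the diatonic chord built there is a minor triad.
That chord is spelled E-G-B.
The figured bass 64 indicates second inversion, placing the fifth (B) in the bass: B-E-G.

B E G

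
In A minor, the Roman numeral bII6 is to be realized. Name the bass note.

bII in A minor has root Bb; the chord is Bb-D-F.
The figure 6 means first inversion — the third is in the bass.

D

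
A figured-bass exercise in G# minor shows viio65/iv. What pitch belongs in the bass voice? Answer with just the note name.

D#

The applied chord viio65/iv is rooted on B#: B#-D#-F#-A.
The figure 65 means first inversion — the third is in the bass.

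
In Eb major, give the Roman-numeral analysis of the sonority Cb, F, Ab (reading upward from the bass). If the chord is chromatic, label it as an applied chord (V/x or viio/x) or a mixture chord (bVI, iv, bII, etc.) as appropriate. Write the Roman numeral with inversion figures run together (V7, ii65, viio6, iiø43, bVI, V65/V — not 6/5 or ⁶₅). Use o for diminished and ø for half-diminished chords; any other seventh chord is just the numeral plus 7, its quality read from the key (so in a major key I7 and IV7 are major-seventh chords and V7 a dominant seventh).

Stacked in thirds the chord is F-Ab-Cb: a diminished triad on F.
F is the second degree of Eb major. This is the diminished supertonic triad, borrowed from the parallel minor.
With Cb in the bass the chord is in second inversion, so the figured bass is 64.

iio64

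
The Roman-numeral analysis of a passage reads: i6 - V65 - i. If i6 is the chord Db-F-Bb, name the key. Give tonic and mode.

Bb minor

The anchor chord is a minor triad on Bb, labeled i6.
If Bb is scale degree 1 and the mode makes that degree carry a minor triad, the tonic is Bb and the mode is minor.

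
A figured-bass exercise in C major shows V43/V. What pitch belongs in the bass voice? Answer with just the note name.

The applied chord V43/V is rooted on D: D-F#-A-C.
The figure 43 means second inversion — the fifth is in the bass.

A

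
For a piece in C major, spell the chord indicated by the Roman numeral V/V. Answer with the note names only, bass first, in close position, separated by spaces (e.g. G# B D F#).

The slash means an applied dominant: we want the dominant of V. In C major, V is G major, and its dominant is built on D.
Building a major triad on D gives D-F#-A.

D F# A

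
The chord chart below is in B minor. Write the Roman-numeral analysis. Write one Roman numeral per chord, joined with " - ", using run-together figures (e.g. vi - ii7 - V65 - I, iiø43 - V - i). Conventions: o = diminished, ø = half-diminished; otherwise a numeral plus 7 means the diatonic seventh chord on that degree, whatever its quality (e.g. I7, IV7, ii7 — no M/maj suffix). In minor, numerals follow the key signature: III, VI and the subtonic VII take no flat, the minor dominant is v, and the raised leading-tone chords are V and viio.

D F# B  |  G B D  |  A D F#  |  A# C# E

i6 - VI - III64 - viio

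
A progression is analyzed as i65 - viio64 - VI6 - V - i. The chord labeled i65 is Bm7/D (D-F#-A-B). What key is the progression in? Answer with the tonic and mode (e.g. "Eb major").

B minor

i65 is given as D-F#-A-B — a minor seventh chord with root B.
If B is scale degree 1 and the mode makes that degree carry a minor seventh chord, the tonic is B and the mode is minor.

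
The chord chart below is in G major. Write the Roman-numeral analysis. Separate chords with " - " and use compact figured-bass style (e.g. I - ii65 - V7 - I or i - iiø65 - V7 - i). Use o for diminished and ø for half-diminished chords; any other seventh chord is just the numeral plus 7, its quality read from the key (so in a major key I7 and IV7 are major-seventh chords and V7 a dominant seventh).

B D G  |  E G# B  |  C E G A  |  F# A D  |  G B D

B-D-G has root G, degree 1 in G major, so I6.
E-G#-B: a major triad on E, the applied dominant of ii → V/ii.
C-E-G-A has root A, degree 2 in G major, so ii65.
F#-A-D has root D, degree 5 in G major, so V6.
G-B-D: major triad on G = scale degree 1 → I.

I6 - V/ii - ii65 - V6 - I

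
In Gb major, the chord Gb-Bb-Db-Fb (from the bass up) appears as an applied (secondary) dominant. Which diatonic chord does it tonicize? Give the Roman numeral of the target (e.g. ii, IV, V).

The chord is a dominant seventh chord on Gb.
A dominant resolves down a perfect fifth: Gb → Cb. In Gb major, Cb is scale degree 4, i.e. IV.

IV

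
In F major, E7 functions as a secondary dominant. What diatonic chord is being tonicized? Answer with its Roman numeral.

iii

The chord is a dominant seventh chord on E.
A dominant resolves down a perfect fifth: E → A. In F major, A is scale degree 3, i.e. iii.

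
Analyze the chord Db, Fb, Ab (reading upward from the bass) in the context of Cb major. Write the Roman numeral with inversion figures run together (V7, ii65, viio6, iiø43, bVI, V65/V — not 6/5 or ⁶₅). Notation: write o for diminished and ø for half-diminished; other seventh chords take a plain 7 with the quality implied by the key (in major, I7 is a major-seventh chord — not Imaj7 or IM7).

ii

The pitches Db-Fb-Ab form a minor triad rooted on Db.
Db is scale degree 2 in Cb major, and a minor triad on that degree is written ii.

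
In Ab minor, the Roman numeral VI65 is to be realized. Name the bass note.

Ab

VI in Ab minor has root Fb; the chord is Fb-Ab-Cb-Eb.
The figure 65 means first inversion — the third is in the bass.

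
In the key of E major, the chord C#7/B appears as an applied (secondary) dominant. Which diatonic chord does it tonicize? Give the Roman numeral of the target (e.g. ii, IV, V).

ii

The chord is a dominant seventh chord on C#.
A dominant resolves down a perfect fifth: C# → F#. In E major, F# is scale degree 2, i.e. ii.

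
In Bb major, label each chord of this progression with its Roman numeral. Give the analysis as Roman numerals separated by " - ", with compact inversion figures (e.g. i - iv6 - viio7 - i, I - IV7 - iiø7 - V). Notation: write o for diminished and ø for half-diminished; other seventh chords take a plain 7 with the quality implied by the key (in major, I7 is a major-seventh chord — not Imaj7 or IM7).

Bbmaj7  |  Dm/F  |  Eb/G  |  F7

I7 - iii6 - IV6 - V7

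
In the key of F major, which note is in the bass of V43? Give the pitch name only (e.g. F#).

V in F major has root C; the chord is C-E-G-Bb.
The figure 43 means second inversion — the fifth is in the bass.

G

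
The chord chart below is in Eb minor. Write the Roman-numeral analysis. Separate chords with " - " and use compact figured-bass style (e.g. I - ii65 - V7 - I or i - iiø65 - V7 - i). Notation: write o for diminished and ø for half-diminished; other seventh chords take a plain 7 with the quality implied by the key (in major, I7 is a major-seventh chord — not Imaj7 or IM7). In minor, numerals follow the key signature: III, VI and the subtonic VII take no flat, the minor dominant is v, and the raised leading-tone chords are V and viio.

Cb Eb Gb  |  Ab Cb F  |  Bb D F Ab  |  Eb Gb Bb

VI - iio6 - V7 - i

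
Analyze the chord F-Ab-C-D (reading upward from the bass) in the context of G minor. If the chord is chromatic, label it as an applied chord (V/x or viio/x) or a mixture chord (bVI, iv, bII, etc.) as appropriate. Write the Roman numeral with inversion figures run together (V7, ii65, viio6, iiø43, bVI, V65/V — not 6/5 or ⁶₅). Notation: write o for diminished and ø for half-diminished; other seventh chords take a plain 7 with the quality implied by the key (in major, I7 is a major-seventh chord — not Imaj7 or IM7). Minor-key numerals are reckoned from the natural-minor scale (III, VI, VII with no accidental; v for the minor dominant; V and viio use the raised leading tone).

viiø65/VI

Stacked in thirds the chord is D-F-Ab-C: a half-diminished seventh chord on D.
D sits a half step below Eb (VI in G minor); a diminished chord there is the applied leading-tone chord of VI.
With F in the bass the chord is in first inversion, so the figured bass is 65.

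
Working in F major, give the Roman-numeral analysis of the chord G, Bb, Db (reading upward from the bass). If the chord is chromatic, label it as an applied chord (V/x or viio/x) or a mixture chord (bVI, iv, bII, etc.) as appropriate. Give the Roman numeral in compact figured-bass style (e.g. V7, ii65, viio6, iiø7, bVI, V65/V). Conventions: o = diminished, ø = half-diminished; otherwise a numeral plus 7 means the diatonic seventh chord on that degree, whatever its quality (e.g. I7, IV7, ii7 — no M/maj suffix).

iio

Stacked in thirds the chord is G-Bb-Db: a diminished triad on G.
G is the second degree of F major. This is the diminished supertonic triad, borrowed from the parallel minor.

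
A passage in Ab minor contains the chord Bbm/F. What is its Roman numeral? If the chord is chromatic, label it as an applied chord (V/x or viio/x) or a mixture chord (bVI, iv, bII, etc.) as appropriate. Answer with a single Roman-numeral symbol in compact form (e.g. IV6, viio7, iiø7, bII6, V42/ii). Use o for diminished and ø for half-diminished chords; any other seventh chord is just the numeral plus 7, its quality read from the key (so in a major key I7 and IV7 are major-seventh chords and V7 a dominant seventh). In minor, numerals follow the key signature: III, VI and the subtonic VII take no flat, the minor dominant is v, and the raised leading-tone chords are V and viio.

ii64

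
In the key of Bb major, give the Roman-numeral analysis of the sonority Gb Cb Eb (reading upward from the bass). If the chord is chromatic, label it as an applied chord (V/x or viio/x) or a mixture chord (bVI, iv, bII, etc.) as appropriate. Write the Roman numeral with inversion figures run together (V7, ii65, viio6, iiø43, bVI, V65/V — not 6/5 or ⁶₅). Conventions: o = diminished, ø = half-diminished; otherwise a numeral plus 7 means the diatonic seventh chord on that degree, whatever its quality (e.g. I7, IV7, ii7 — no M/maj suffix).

The pitches Cb-Eb-Gb form a major triad rooted on Cb.
Cb is the lowered second degree of Bb major (diatonic 2 would be C). This is the Neapolitan chord — a major triad on the lowered second degree.
With Gb in the bass the chord is in second inversion, so the figured bass is 64.

bII64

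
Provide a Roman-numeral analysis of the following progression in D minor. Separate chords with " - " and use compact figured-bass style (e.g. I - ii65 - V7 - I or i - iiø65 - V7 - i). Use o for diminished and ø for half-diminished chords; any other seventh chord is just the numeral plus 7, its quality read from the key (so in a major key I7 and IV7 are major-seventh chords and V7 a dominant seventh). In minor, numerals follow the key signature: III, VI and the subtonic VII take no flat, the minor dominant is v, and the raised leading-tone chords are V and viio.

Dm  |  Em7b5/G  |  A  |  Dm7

Dm: root D is the tonic; minor triad there is i.
Em7b5/G has root E, degree 2 in D minor, so iiø65.
A: major triad on A = scale degree 5 → V.
Dm7: root D is the tonic; minor seventh chord there is i7.

i - iiø65 - V - i7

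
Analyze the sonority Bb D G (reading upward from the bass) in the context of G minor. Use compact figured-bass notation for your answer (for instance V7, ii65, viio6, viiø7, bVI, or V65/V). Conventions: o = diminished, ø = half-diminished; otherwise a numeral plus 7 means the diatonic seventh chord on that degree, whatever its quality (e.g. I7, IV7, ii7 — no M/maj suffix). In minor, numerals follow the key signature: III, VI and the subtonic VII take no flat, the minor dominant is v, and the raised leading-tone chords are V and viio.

i6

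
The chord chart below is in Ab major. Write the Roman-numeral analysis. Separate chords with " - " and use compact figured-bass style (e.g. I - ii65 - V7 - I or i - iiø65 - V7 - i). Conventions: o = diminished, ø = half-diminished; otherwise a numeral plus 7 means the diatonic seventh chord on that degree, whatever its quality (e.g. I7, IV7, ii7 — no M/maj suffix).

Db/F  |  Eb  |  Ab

IV6 - V - I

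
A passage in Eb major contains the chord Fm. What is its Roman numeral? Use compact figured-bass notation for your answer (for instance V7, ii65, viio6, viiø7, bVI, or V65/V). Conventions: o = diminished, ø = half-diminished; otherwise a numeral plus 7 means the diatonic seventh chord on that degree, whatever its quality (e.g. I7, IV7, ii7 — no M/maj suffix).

ii

Stacked in thirds the chord is F-Ab-C: a minor triad on F.
F is scale degree 2 in Eb major, and a minor triad on that degree is written ii.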